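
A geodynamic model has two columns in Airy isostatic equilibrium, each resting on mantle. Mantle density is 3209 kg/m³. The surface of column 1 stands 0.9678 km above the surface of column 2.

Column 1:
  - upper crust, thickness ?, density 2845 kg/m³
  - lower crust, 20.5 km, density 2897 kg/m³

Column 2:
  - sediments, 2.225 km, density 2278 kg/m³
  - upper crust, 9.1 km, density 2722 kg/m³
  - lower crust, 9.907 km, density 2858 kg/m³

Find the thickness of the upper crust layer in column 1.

Take the compensation level at the base of the deeper column (depth z_c below the surface of column 1) and equate Σ ρ_i t_i down to z_c; mantle fills any gap and the z_c terms cancel.
Column 1: x×2845 + 20.5×2897 + (z_c − 20.5 − x)×3209
Column 2: 0.9678×0 + 2.225×2278 + 9.1×2722 + 9.907×2858 + (z_c − 0.9678 − 21.232)×3209
The z_c×3209 term appears on both sides and cancels. Collect the known terms of each column as K = Σ(ρt)_known − 3209 × (depth of known layers): K_1 = 59388.5 − 3209×20.5 = −6396; K_2 = 58152.956 − 3209×(0.9678 + 21.232) = −13086.2022.
Balance: K_1 − x×(3209 − 2845) = K_2, so x = (K_1 − K_2)/(3209 − 2845) = 6690.2/364 = 18.4 km.

18.4 km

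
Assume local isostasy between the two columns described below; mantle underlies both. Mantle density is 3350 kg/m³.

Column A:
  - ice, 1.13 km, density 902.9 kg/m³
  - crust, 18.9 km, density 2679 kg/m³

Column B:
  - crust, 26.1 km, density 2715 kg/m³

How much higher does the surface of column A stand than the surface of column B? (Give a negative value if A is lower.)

−0.336 km

For any compensation level in the mantle, the mantle terms cancel and isostasy reduces to e = (Σt_A − Σt_B) − (Σ(ρt)_A − Σ(ρt)_B) / ρ_m.
Σt_A = 20.03 km; Σt_B = 26.1 km; Σ(ρt)_A = 51653.377; Σ(ρt)_B = 70861.5 (in km·kg/m³).
e = (20.03 − 26.1) − (51653.377 − 70861.5) / 3350 = −0.336 km.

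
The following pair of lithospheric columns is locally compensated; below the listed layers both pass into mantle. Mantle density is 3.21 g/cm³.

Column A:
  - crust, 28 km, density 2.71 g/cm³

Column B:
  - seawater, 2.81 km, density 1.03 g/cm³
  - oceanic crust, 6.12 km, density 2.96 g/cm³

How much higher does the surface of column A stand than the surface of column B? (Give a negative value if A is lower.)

1.98 km

For any compensation level in the mantle, the mantle terms cancel and isostasy reduces to e = (Σt_A − Σt_B) − (Σ(ρt)_A − Σ(ρt)_B) / ρ_m.
Σt_A = 28 km; Σt_B = 8.93 km; Σ(ρt)_A = 75.88; Σ(ρt)_B = 21.0095 (in km·g/cm³).
e = (28 − 8.93) − (75.88 − 21.0095) / 3.21 = 1.98 km.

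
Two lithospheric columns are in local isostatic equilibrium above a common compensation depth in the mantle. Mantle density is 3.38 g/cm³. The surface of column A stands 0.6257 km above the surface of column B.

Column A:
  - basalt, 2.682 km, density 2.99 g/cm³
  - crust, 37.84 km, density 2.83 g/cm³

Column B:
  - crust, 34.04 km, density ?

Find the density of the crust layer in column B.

Take the compensation level at the base of the deeper column (depth z_c below the surface of column A) and equate Σ ρ_i t_i down to z_c; mantle fills any gap and the z_c terms cancel.
Column A: 2.682×2.99 + 37.84×2.83 + (z_c − 40.522)×3.38
Column B: 0.6257×0 + 34.04×ρ + (z_c − 0.6257 − 34.04)×3.38
The z_c×3.38 term appears on both sides and cancels. Collect the known terms of each column as K = Σ(ρt)_known − 3.38 × (depth of known layers): K_A = 115.10638 − 3.38×40.522 = −21.85798; K_B = 0 − 3.38×(0.6257 + 34.04) = −117.170066.
Balance: K_A = K_B + 34.04×ρ, so ρ = (K_A − K_B)/34.04 = 95.3121/34.04 = 2.8 g/cm³.

2.8 g/cm³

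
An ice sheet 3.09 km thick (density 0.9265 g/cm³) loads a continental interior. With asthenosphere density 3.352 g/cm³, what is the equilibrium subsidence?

0.854 km

Balancing pressure at the compensation depth: the ice load ρ_ice t is balanced by mantle displaced below, ρ_m s.
s = t ρ_ice / ρ_m = 3.09 km × 0.9265/3.352 = 0.854 km.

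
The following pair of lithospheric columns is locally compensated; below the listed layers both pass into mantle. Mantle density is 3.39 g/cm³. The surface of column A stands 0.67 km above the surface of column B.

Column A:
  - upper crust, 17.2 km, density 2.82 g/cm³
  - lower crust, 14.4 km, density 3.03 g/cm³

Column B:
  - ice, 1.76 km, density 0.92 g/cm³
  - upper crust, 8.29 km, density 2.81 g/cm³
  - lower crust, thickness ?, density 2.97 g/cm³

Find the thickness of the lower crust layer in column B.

Take the compensation level at the base of the deeper column (depth z_c below the surface of column A) and equate Σ ρ_i t_i down to z_c; mantle fills any gap and the z_c terms cancel.
Column A: 17.2×2.82 + 14.4×3.03 + (z_c − 31.6)×3.39
Column B: 0.67×0 + 1.76×0.92 + 8.29×2.81 + x×2.97 + (z_c − 0.67 − 10.05 − x)×3.39
The z_c×3.39 term appears on both sides and cancels. Collect the known terms of each column as K = Σ(ρt)_known − 3.39 × (depth of known layers): K_A = 92.136 − 3.39×31.6 = −14.988; K_B = 24.9141 − 3.39×(0.67 + 10.05) = −11.4267.
Balance: K_A = K_B − x×(3.39 − 2.97), so x = (K_B − K_A)/(3.39 − 2.97) = 3.5613/0.42 = 8.48 km.

8.48 km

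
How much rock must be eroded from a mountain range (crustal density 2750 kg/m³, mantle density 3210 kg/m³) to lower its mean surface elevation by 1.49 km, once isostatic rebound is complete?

Net drop Δ = e − u = e − e ρ_c/ρ_m = e (ρ_m − ρ_c)/ρ_m.
e = Δ ρ_m/(ρ_m − ρ_c) = 1.49 km × 3210/460 = 10.4 km.

10.4 km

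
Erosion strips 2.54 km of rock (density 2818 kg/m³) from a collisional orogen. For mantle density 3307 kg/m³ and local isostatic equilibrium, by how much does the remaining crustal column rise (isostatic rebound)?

Unloading: uplift u = e ρ_c/ρ_m = 2.54 km × 2818/3307 = 2.16 km.

2.16 km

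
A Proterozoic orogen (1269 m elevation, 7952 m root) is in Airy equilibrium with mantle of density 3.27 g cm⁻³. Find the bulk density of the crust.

2.82 g cm⁻³

ρ_c h = (ρ_m − ρ_c) r → ρ_c (h + r) = ρ_m r → ρ_c = ρ_m r / (h + r).
ρ_c = 3.27 × 7952 m / (1269 m + 7952 m) = 2.82 g cm⁻³.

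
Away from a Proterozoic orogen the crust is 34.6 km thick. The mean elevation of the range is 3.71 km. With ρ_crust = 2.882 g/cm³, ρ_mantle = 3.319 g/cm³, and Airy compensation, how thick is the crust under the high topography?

Root depth r = h ρ_c / (ρ_m − ρ_c) = 3.71 km × 2.882 / 0.437 = 24.47 km.
Total thickness = T + h + r = 34.6 km + 3.71 km + 24.47 km = 62.8 km.

62.8 km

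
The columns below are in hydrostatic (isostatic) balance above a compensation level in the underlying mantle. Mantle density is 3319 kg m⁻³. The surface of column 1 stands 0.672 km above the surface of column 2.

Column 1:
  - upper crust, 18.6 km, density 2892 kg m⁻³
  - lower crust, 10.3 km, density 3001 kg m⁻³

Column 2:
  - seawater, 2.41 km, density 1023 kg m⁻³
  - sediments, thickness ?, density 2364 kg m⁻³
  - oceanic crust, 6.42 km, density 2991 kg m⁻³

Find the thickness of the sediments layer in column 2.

Take the compensation level at the base of the deeper column (depth z_c below the surface of column 1) and equate Σ ρ_i t_i down to z_c; mantle fills any gap and the z_c terms cancel.
Column 1: 18.6×2892 + 10.3×3001 + (z_c − 28.9)×3319
Column 2: 0.672×0 + 2.41×1023 + x×2364 + 6.42×2991 + (z_c − 0.672 − 8.83 − x)×3319
The z_c×3319 term appears on both sides and cancels. Collect the known terms of each column as K = Σ(ρt)_known − 3319 × (depth of known layers): K_1 = 84701.5 − 3319×28.9 = −11217.6; K_2 = 21667.65 − 3319×(0.672 + 8.83) = −9869.488.
Balance: K_1 = K_2 − x×(3319 − 2364), so x = (K_2 − K_1)/(3319 − 2364) = 1348.11/955 = 1.41 km.

1.41 km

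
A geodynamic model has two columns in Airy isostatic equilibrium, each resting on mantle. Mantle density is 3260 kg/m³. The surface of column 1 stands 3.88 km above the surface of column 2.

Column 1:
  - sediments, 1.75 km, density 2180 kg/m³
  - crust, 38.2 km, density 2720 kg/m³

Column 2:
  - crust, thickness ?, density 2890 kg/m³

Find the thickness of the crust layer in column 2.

26.7 km

Take the compensation level at the base of the deeper column (depth z_c below the surface of column 1) and equate Σ ρ_i t_i down to z_c; mantle fills any gap and the z_c terms cancel.
Column 1: 1.75×2180 + 38.2×2720 + (z_c − 39.95)×3260
Column 2: 3.88×0 + x×2890 + (z_c − 3.88 − 0 − x)×3260
The z_c×3260 term appears on both sides and cancels. Collect the known terms of each column as K = Σ(ρt)_known − 3260 × (depth of known layers): K_1 = 107719 − 3260×39.95 = −22518; K_2 = 0 − 3260×(3.88 + 0) = −12648.8.
Balance: K_1 = K_2 − x×(3260 − 2890), so x = (K_2 − K_1)/(3260 − 2890) = 9869.2/370 = 26.7 km.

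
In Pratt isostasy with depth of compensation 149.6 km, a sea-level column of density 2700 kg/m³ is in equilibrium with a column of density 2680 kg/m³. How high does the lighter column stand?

1.12 km

ρ_ref D = ρ (D + h) → h = D (ρ_ref − ρ)/ρ.
h = 149.6 km × (2700 − 2680)/2680 = 1.12 km.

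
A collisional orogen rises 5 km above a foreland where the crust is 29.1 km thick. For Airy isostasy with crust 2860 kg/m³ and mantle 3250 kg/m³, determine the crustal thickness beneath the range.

Root depth r = h ρ_c / (ρ_m − ρ_c) = 5 km × 2860 / 390 = 36.67 km.
Total thickness = T + h + r = 29.1 km + 5 km + 36.67 km = 70.8 km.

70.8 km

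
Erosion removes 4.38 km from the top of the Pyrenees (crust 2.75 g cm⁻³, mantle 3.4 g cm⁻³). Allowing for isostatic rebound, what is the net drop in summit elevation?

Rebound u = e ρ_c/ρ_m = 4.38 km × 2.75/3.4 = 3.543 km.
Net surface drop = e − u = 4.38 km − 3.543 km = e (ρ_m − ρ_c)/ρ_m = 0.837 km.

0.837 km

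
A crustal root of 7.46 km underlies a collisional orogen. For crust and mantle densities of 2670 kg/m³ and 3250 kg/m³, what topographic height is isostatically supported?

By Archimedes' principle applied to the lithosphere: ρ_c h = (ρ_m − ρ_c) r.
h = r (ρ_m − ρ_c) / ρ_c = 7.46 km × (3250 − 2670) / 2670 = 1.62 km.

1.62 km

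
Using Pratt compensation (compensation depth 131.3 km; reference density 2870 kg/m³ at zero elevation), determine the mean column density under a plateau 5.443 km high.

2760 kg/m³

Pratt balance: ρ_ref D = ρ (D + h).
ρ = ρ_ref D/(D + h) = 2870 × 131.3 km/(131.3 km + 5.443 km) = 2760 kg/m³.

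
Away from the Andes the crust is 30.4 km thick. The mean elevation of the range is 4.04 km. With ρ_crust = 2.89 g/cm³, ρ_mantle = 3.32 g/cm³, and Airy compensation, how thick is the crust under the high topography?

Root depth r = h ρ_c / (ρ_m − ρ_c) = 4.04 km × 2.89 / 0.43 = 27.15 km.
Total thickness = T + h + r = 30.4 km + 4.04 km + 27.15 km = 61.6 km.

61.6 km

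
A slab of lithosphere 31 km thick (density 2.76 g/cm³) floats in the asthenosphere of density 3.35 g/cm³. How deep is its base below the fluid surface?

Draft d = t ρ_obj/ρ_fluid = 31 km × 2.76/3.35 = 25.5 km.

25.5 km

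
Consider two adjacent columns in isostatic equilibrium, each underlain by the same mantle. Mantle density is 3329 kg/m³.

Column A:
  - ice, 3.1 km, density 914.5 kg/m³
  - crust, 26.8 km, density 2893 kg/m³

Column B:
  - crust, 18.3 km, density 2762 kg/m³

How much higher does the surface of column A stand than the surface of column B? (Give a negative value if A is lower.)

For any compensation level in the mantle, the mantle terms cancel and isostasy reduces to e = (Σt_A − Σt_B) − (Σ(ρt)_A − Σ(ρt)_B) / ρ_m.
Σt_A = 29.9 km; Σt_B = 18.3 km; Σ(ρt)_A = 80367.35; Σ(ρt)_B = 50544.6 (in km·kg/m³).
e = (29.9 − 18.3) − (80367.35 − 50544.6) / 3329 = 2.64 km.

2.64 km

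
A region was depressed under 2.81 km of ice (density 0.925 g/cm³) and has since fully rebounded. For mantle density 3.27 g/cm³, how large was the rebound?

Removing the load lets mantle flow back in; uplift u satisfies ρ_ice t = ρ_m u.
u = t ρ_ice/ρ_m = 2.81 km × 0.925/3.27 = 0.795 km.

0.795 km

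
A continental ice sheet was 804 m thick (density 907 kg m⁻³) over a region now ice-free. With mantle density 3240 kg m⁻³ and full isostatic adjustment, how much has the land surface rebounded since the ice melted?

225 m

Removing the load lets mantle flow back in; uplift u satisfies ρ_ice t = ρ_m u.
u = t ρ_ice/ρ_m = 804 m × 907/3240 = 225 m.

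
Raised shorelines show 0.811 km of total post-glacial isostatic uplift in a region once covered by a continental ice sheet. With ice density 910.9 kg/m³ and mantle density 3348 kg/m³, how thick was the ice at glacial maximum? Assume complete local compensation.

u = t ρ_ice/ρ_m → t = u ρ_m/ρ_ice = 0.811 km × 3348/910.9 = 2.98 km.

2.98 km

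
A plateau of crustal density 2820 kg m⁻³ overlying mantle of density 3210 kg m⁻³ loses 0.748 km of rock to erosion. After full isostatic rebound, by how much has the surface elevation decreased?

0.0909 km

Rebound u = e ρ_c/ρ_m = 0.748 km × 2820/3210 = 0.6571 km.
Net surface drop = e − u = 0.748 km − 0.6571 km = e (ρ_m − ρ_c)/ρ_m = 0.0909 km.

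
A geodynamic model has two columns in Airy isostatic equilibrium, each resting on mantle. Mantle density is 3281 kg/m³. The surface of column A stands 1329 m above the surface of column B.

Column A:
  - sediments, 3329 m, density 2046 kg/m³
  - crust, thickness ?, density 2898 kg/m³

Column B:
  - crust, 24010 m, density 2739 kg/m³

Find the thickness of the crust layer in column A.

Take the compensation level at the base of the deeper column (depth z_c below the surface of column A) and equate Σ ρ_i t_i down to z_c; mantle fills any gap and the z_c terms cancel.
Column A: 3329×2046 + x×2898 + (z_c − 3329 − x)×3281
Column B: 1329×0 + 24010×2739 + (z_c − 1329 − 24010)×3281
The z_c×3281 term appears on both sides and cancels. Collect the known terms of each column as K = Σ(ρt)_known − 3281 × (depth of known layers): K_A = 6811134 − 3281×3329 = −4111315; K_B = 65763390 − 3281×(1329 + 24010) = −17373869.
Balance: K_A − x×(3281 − 2898) = K_B, so x = (K_A − K_B)/(3281 − 2898) = 13262600/383 = 34600 m.

34600 m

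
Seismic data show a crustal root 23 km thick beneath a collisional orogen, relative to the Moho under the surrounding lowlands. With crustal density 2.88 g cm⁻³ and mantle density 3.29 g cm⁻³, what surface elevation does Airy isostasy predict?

In Airy isostatic equilibrium: ρ_c h = (ρ_m − ρ_c) r.
h = r (ρ_m − ρ_c) / ρ_c = 23 km × (3.29 − 2.88) / 2.88 = 3.27 km.

3.27 km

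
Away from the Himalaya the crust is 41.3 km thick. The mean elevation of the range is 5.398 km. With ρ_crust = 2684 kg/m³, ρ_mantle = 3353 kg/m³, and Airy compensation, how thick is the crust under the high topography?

Root depth r = h ρ_c / (ρ_m − ρ_c) = 5.398 km × 2684 / 669 = 21.66 km.
Total thickness = T + h + r = 41.3 km + 5.398 km + 21.66 km = 68.4 km.

68.4 km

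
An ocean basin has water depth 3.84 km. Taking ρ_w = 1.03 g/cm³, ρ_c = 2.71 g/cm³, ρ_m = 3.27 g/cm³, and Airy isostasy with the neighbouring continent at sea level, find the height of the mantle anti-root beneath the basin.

11.5 km

In Airy isostatic equilibrium: replacing crust with seawater at the top is compensated by replacing crust with mantle at the base: d (ρ_c − ρ_w) = a (ρ_m − ρ_c).
a = d (ρ_c − ρ_w)/(ρ_m − ρ_c) = 3.84 km × 1.68/0.56 = 11.5 km.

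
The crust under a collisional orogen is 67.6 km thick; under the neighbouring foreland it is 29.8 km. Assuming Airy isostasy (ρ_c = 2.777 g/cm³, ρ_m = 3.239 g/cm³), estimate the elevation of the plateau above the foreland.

Excess crust Δ = 67.6 km − 29.8 km = 37.8 km, split between elevation h and root r with h + r = Δ.
Airy balance ρ_c h = (ρ_m − ρ_c) r gives r = h ρ_c/(ρ_m − ρ_c), so h (1 + ρ_c/(ρ_m − ρ_c)) = Δ, i.e. h = Δ (ρ_m − ρ_c)/ρ_m.
h = 37.8 km × 0.462/3.239 = 5.39 km.

5.39 km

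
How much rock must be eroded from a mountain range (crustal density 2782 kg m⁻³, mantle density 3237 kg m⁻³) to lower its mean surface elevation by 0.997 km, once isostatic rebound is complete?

Net drop Δ = e − u = e − e ρ_c/ρ_m = e (ρ_m − ρ_c)/ρ_m.
e = Δ ρ_m/(ρ_m − ρ_c) = 0.997 km × 3237/455 = 7.09 km.

7.09 km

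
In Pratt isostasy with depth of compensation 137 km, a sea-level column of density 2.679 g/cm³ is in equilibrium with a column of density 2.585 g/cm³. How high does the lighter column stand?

ρ_ref D = ρ (D + h) → h = D (ρ_ref − ρ)/ρ.
h = 137 km × (2.679 − 2.585)/2.585 = 4.98 km.

4.98 km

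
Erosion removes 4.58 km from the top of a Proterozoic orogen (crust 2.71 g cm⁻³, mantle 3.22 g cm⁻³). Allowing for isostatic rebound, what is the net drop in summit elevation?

Rebound u = e ρ_c/ρ_m = 4.58 km × 2.71/3.22 = 3.855 km.
Net surface drop = e − u = 4.58 km − 3.855 km = e (ρ_m − ρ_c)/ρ_m = 0.725 km.

0.725 km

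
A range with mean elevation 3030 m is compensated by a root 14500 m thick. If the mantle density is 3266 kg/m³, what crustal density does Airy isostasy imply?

2700 kg/m³

ρ_c h = (ρ_m − ρ_c) r → ρ_c (h + r) = ρ_m r → ρ_c = ρ_m r / (h + r).
ρ_c = 3266 × 14500 m / (3030 m + 14500 m) = 2700 kg/m³.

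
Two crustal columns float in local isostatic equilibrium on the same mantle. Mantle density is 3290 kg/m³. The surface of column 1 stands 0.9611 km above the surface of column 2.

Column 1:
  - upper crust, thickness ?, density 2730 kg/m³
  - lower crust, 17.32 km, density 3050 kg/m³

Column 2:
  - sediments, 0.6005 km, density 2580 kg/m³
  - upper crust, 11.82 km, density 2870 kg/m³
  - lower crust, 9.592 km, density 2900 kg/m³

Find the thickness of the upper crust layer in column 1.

Take the compensation level at the base of the deeper column (depth z_c below the surface of column 1) and equate Σ ρ_i t_i down to z_c; mantle fills any gap and the z_c terms cancel.
Column 1: x×2730 + 17.32×3050 + (z_c − 17.32 − x)×3290
Column 2: 0.9611×0 + 0.6005×2580 + 11.82×2870 + 9.592×2900 + (z_c − 0.9611 − 22.0125)×3290
The z_c×3290 term appears on both sides and cancels. Collect the known terms of each column as K = Σ(ρt)_known − 3290 × (depth of known layers): K_1 = 52826 − 3290×17.32 = −4156.8; K_2 = 63289.49 − 3290×(0.9611 + 22.0125) = −12293.654.
Balance: K_1 − x×(3290 − 2730) = K_2, so x = (K_1 − K_2)/(3290 − 2730) = 8136.85/560 = 14.5 km.

14.5 km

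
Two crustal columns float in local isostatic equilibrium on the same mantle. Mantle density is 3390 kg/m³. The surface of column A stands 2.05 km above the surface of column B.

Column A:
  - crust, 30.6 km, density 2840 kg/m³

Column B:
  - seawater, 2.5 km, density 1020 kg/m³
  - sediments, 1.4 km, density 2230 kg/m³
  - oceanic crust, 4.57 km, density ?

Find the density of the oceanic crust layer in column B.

Take the compensation level at the base of the deeper column (depth z_c below the surface of column A) and equate Σ ρ_i t_i down to z_c; mantle fills any gap and the z_c terms cancel.
Column A: 30.6×2840 + (z_c − 30.6)×3390
Column B: 2.05×0 + 2.5×1020 + 1.4×2230 + 4.57×ρ + (z_c − 2.05 − 8.47)×3390
The z_c×3390 term appears on both sides and cancels. Collect the known terms of each column as K = Σ(ρt)_known − 3390 × (depth of known layers): K_A = 86904 − 3390×30.6 = −16830; K_B = 5672 − 3390×(2.05 + 8.47) = −29990.8.
Balance: K_A = K_B + 4.57×ρ, so ρ = (K_A − K_B)/4.57 = 13160.8/4.57 = 2880 kg/m³.

2880 kg/m³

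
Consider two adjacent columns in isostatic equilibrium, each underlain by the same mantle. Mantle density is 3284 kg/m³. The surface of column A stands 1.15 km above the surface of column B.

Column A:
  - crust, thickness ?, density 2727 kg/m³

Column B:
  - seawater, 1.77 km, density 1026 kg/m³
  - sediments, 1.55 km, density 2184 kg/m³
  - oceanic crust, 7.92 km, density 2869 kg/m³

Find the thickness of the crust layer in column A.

Take the compensation level at the base of the deeper column (depth z_c below the surface of column A) and equate Σ ρ_i t_i down to z_c; mantle fills any gap and the z_c terms cancel.
Column A: x×2727 + (z_c − 0 − x)×3284
Column B: 1.15×0 + 1.77×1026 + 1.55×2184 + 7.92×2869 + (z_c − 1.15 − 11.24)×3284
The z_c×3284 term appears on both sides and cancels. Collect the known terms of each column as K = Σ(ρt)_known − 3284 × (depth of known layers): K_A = 0 − 3284×0 = 0; K_B = 27923.7 − 3284×(1.15 + 11.24) = −12765.06.
Balance: K_A − x×(3284 − 2727) = K_B, so x = (K_A − K_B)/(3284 − 2727) = 12765.1/557 = 22.9 km.

22.9 km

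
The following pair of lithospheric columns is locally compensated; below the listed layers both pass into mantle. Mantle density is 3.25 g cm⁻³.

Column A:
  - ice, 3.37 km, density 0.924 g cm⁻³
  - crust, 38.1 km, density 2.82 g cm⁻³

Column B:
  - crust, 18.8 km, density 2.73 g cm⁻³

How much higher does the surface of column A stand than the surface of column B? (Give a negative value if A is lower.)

4.44 km

For any compensation level in the mantle, the mantle terms cancel and isostasy reduces to e = (Σt_A − Σt_B) − (Σ(ρt)_A − Σ(ρt)_B) / ρ_m.
Σt_A = 41.47 km; Σt_B = 18.8 km; Σ(ρt)_A = 110.55588; Σ(ρt)_B = 51.324 (in km·g cm⁻³).
e = (41.47 − 18.8) − (110.55588 − 51.324) / 3.25 = 4.44 km.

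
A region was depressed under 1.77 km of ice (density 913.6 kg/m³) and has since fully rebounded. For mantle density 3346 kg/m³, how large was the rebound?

Removing the load lets mantle flow back in; uplift u satisfies ρ_ice t = ρ_m u.
u = t ρ_ice/ρ_m = 1.77 km × 913.6/3346 = 0.483 km.

0.483 km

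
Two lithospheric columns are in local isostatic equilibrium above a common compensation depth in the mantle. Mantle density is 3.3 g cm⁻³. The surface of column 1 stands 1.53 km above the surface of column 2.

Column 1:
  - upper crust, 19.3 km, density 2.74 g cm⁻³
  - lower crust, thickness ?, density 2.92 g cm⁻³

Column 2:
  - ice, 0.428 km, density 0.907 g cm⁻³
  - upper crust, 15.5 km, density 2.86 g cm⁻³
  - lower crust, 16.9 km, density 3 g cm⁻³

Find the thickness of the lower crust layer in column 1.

Take the compensation level at the base of the deeper column (depth z_c below the surface of column 1) and equate Σ ρ_i t_i down to z_c; mantle fills any gap and the z_c terms cancel.
Column 1: 19.3×2.74 + x×2.92 + (z_c − 19.3 − x)×3.3
Column 2: 1.53×0 + 0.428×0.907 + 15.5×2.86 + 16.9×3 + (z_c − 1.53 − 32.828)×3.3
The z_c×3.3 term appears on both sides and cancels. Collect the known terms of each column as K = Σ(ρt)_known − 3.3 × (depth of known layers): K_1 = 52.882 − 3.3×19.3 = −10.808; K_2 = 95.418196 − 3.3×(1.53 + 32.828) = −17.963204.
Balance: K_1 − x×(3.3 − 2.92) = K_2, so x = (K_1 − K_2)/(3.3 − 2.92) = 7.1552/0.38 = 18.8 km.

18.8 km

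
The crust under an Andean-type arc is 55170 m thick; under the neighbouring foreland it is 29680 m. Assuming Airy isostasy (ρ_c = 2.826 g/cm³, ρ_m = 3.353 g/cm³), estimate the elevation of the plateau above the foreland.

Excess crust Δ = 55170 m − 29680 m = 25490 m, split between elevation h and root r with h + r = Δ.
Airy balance ρ_c h = (ρ_m − ρ_c) r gives r = h ρ_c/(ρ_m − ρ_c), so h (1 + ρ_c/(ρ_m − ρ_c)) = Δ, i.e. h = Δ (ρ_m − ρ_c)/ρ_m.
h = 25490 m × 0.527/3.353 = 4010 m.

4010 m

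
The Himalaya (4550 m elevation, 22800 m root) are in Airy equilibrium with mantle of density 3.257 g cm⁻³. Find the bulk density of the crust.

2.72 g cm⁻³

ρ_c h = (ρ_m − ρ_c) r → ρ_c (h + r) = ρ_m r → ρ_c = ρ_m r / (h + r).
ρ_c = 3.257 × 22800 m / (4550 m + 22800 m) = 2.72 g cm⁻³.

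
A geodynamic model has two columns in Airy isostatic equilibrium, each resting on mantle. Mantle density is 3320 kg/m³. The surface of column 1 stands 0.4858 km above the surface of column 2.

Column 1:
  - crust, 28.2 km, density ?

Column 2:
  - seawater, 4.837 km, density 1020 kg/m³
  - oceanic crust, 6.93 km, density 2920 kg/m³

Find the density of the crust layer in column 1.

2770 kg/m³

Take the compensation level at the base of the deeper column (depth z_c below the surface of column 1) and equate Σ ρ_i t_i down to z_c; mantle fills any gap and the z_c terms cancel.
Column 1: 28.2×ρ + (z_c − 28.2)×3320
Column 2: 0.4858×0 + 4.837×1020 + 6.93×2920 + (z_c − 0.4858 − 11.767)×3320
The z_c×3320 term appears on both sides and cancels. Collect the known terms of each column as K = Σ(ρt)_known − 3320 × (depth of known layers): K_1 = 0 − 3320×28.2 = −93624; K_2 = 25169.34 − 3320×(0.4858 + 11.767) = −15509.956.
Balance: K_1 + 28.2×ρ = K_2, so ρ = (K_2 − K_1)/28.2 = 78114/28.2 = 2770 kg/m³.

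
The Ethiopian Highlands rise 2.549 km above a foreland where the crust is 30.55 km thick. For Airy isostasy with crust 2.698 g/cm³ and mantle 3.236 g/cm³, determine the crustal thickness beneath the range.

45.9 km

Root depth r = h ρ_c / (ρ_m − ρ_c) = 2.549 km × 2.698 / 0.538 = 12.78 km.
Total thickness = T + h + r = 30.55 km + 2.549 km + 12.78 km = 45.9 km.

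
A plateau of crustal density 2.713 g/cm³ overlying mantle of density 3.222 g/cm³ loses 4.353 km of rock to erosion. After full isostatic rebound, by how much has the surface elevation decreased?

0.688 km

Rebound u = e ρ_c/ρ_m = 4.353 km × 2.713/3.222 = 3.665 km.
Net surface drop = e − u = 4.353 km − 3.665 km = e (ρ_m − ρ_c)/ρ_m = 0.688 km.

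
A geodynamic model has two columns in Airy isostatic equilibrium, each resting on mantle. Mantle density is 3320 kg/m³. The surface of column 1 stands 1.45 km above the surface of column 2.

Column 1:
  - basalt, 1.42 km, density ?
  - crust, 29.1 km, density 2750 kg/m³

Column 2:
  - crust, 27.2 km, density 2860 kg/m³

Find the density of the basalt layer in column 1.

Take the compensation level at the base of the deeper column (depth z_c below the surface of column 1) and equate Σ ρ_i t_i down to z_c; mantle fills any gap and the z_c terms cancel.
Column 1: 1.42×ρ + 29.1×2750 + (z_c − 30.52)×3320
Column 2: 1.45×0 + 27.2×2860 + (z_c − 1.45 − 27.2)×3320
The z_c×3320 term appears on both sides and cancels. Collect the known terms of each column as K = Σ(ρt)_known − 3320 × (depth of known layers): K_1 = 80025 − 3320×30.52 = −21301.4; K_2 = 77792 − 3320×(1.45 + 27.2) = −17326.
Balance: K_1 + 1.42×ρ = K_2, so ρ = (K_2 − K_1)/1.42 = 3975.4/1.42 = 2800 kg/m³.

2800 kg/m³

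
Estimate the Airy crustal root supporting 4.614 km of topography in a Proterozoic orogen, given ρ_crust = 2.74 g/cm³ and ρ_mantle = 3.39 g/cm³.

19.4 km

For local isostatic compensation: the weight of the topography is balanced by the buoyancy of the root, ρ_c h = (ρ_m − ρ_c) r.
r = h · ρ_c / (ρ_m − ρ_c) = 4.614 km × 2.74 / (3.39 − 2.74) = 19.4 km.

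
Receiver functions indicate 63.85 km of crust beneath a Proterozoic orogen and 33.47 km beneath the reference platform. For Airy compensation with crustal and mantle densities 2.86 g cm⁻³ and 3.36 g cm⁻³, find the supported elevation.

4.52 km

Excess crust Δ = 63.85 km − 33.47 km = 30.38 km, split between elevation h and root r with h + r = Δ.
Airy balance ρ_c h = (ρ_m − ρ_c) r gives r = h ρ_c/(ρ_m − ρ_c), so h (1 + ρ_c/(ρ_m − ρ_c)) = Δ, i.e. h = Δ (ρ_m − ρ_c)/ρ_m.
h = 30.38 km × 0.5/3.36 = 4.52 km.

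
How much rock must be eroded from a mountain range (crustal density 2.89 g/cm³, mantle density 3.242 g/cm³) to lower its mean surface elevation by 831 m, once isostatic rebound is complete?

7650 m

Net drop Δ = e − u = e − e ρ_c/ρ_m = e (ρ_m − ρ_c)/ρ_m.
e = Δ ρ_m/(ρ_m − ρ_c) = 831 m × 3.242/0.352 = 7650 m.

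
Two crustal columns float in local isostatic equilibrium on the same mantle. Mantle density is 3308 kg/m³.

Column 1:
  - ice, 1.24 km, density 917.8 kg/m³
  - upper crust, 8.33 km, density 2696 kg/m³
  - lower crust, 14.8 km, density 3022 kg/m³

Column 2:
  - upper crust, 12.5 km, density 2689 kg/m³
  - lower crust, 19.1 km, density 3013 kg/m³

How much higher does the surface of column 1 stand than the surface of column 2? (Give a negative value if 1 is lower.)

For any compensation level in the mantle, the mantle terms cancel and isostasy reduces to e = (Σt_1 − Σt_2) − (Σ(ρt)_1 − Σ(ρt)_2) / ρ_m.
Σt_1 = 24.37 km; Σt_2 = 31.6 km; Σ(ρt)_1 = 68321.352; Σ(ρt)_2 = 91160.8 (in km·kg/m³).
e = (24.37 − 31.6) − (68321.352 − 91160.8) / 3308 = −0.326 km.

−0.326 km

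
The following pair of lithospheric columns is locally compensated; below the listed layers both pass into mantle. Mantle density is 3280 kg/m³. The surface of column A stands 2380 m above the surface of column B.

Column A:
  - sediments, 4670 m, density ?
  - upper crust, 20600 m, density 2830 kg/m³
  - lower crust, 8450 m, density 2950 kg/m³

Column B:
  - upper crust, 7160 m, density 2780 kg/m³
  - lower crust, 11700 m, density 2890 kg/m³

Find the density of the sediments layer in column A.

2450 kg/m³

Take the compensation level at the base of the deeper column (depth z_c below the surface of column A) and equate Σ ρ_i t_i down to z_c; mantle fills any gap and the z_c terms cancel.
Column A: 4670×ρ + 20600×2830 + 8450×2950 + (z_c − 33720)×3280
Column B: 2380×0 + 7160×2780 + 11700×2890 + (z_c − 2380 − 18860)×3280
The z_c×3280 term appears on both sides and cancels. Collect the known terms of each column as K = Σ(ρt)_known − 3280 × (depth of known layers): K_A = 83225500 − 3280×33720 = −27376100; K_B = 53717800 − 3280×(2380 + 18860) = −15949400.
Balance: K_A + 4670×ρ = K_B, so ρ = (K_B − K_A)/4670 = 11426700/4670 = 2450 kg/m³.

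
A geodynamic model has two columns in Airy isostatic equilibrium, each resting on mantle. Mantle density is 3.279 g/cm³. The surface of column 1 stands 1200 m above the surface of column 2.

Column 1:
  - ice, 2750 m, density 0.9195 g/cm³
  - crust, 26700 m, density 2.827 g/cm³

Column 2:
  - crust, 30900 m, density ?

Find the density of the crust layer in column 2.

Take the compensation level at the base of the deeper column (depth z_c below the surface of column 1) and equate Σ ρ_i t_i down to z_c; mantle fills any gap and the z_c terms cancel.
Column 1: 2750×0.9195 + 26700×2.827 + (z_c − 29450)×3.279
Column 2: 1200×0 + 30900×ρ + (z_c − 1200 − 30900)×3.279
The z_c×3.279 term appears on both sides and cancels. Collect the known terms of each column as K = Σ(ρt)_known − 3.279 × (depth of known layers): K_1 = 78009.525 − 3.279×29450 = −18557.025; K_2 = 0 − 3.279×(1200 + 30900) = −105255.9.
Balance: K_1 = K_2 + 30900×ρ, so ρ = (K_1 − K_2)/30900 = 86698.9/30900 = 2.81 g/cm³.

2.81 g/cm³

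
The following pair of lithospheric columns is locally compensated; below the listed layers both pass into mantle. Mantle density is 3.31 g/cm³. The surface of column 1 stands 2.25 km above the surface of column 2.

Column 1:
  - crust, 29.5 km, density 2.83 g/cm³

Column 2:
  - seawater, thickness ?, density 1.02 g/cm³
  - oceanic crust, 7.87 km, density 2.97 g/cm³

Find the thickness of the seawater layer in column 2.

1.76 km

Take the compensation level at the base of the deeper column (depth z_c below the surface of column 1) and equate Σ ρ_i t_i down to z_c; mantle fills any gap and the z_c terms cancel.
Column 1: 29.5×2.83 + (z_c − 29.5)×3.31
Column 2: 2.25×0 + x×1.02 + 7.87×2.97 + (z_c − 2.25 − 7.87 − x)×3.31
The z_c×3.31 term appears on both sides and cancels. Collect the known terms of each column as K = Σ(ρt)_known − 3.31 × (depth of known layers): K_1 = 83.485 − 3.31×29.5 = −14.16; K_2 = 23.3739 − 3.31×(2.25 + 7.87) = −10.1233.
Balance: K_1 = K_2 − x×(3.31 − 1.02), so x = (K_2 − K_1)/(3.31 − 1.02) = 4.0367/2.29 = 1.76 km.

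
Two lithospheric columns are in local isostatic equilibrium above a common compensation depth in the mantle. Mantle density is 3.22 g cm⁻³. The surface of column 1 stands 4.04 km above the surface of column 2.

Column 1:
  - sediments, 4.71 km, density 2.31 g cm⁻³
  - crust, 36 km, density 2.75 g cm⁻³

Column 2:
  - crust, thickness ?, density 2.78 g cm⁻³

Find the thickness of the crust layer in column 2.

18.6 km

Take the compensation level at the base of the deeper column (depth z_c below the surface of column 1) and equate Σ ρ_i t_i down to z_c; mantle fills any gap and the z_c terms cancel.
Column 1: 4.71×2.31 + 36×2.75 + (z_c − 40.71)×3.22
Column 2: 4.04×0 + x×2.78 + (z_c − 4.04 − 0 − x)×3.22
The z_c×3.22 term appears on both sides and cancels. Collect the known terms of each column as K = Σ(ρt)_known − 3.22 × (depth of known layers): K_1 = 109.8801 − 3.22×40.71 = −21.2061; K_2 = 0 − 3.22×(4.04 + 0) = −13.0088.
Balance: K_1 = K_2 − x×(3.22 − 2.78), so x = (K_2 − K_1)/(3.22 − 2.78) = 8.1973/0.44 = 18.6 km.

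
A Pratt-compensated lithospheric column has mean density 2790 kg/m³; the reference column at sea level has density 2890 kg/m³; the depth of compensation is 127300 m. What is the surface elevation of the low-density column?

ρ_ref D = ρ (D + h) → h = D (ρ_ref − ρ)/ρ.
h = 127300 m × (2890 − 2790)/2790 = 4560 m.

4560 m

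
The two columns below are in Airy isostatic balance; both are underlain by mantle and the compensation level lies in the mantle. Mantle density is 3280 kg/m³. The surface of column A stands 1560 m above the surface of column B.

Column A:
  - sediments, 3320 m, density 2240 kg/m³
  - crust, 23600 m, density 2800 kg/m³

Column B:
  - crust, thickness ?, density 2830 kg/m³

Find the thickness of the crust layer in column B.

Take the compensation level at the base of the deeper column (depth z_c below the surface of column A) and equate Σ ρ_i t_i down to z_c; mantle fills any gap and the z_c terms cancel.
Column A: 3320×2240 + 23600×2800 + (z_c − 26920)×3280
Column B: 1560×0 + x×2830 + (z_c − 1560 − 0 − x)×3280
The z_c×3280 term appears on both sides and cancels. Collect the known terms of each column as K = Σ(ρt)_known − 3280 × (depth of known layers): K_A = 73516800 − 3280×26920 = −14780800; K_B = 0 − 3280×(1560 + 0) = −5116800.
Balance: K_A = K_B − x×(3280 − 2830), so x = (K_B − K_A)/(3280 − 2830) = 9664000/450 = 21500 m.

21500 m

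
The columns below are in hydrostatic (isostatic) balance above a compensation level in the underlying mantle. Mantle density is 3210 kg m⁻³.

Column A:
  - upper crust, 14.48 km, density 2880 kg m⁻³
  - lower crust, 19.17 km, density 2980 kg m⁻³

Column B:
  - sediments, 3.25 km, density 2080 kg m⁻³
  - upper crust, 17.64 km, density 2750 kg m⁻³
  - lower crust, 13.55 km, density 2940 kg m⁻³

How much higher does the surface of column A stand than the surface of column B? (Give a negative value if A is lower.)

−1.95 km

For any compensation level in the mantle, the mantle terms cancel and isostasy reduces to e = (Σt_A − Σt_B) − (Σ(ρt)_A − Σ(ρt)_B) / ρ_m.
Σt_A = 33.65 km; Σt_B = 34.44 km; Σ(ρt)_A = 98829; Σ(ρt)_B = 95107 (in km·kg m⁻³).
e = (33.65 − 34.44) − (98829 − 95107) / 3210 = −1.95 km.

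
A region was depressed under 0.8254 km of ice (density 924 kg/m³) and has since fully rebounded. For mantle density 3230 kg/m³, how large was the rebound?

Removing the load lets mantle flow back in; uplift u satisfies ρ_ice t = ρ_m u.
u = t ρ_ice/ρ_m = 0.8254 km × 924/3230 = 0.236 km.

0.236 km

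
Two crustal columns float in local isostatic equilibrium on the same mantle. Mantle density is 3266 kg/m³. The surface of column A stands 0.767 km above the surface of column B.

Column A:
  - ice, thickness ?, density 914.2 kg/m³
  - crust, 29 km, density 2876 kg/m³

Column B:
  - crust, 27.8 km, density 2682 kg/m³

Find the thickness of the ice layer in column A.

Take the compensation level at the base of the deeper column (depth z_c below the surface of column A) and equate Σ ρ_i t_i down to z_c; mantle fills any gap and the z_c terms cancel.
Column A: x×914.2 + 29×2876 + (z_c − 29 − x)×3266
Column B: 0.767×0 + 27.8×2682 + (z_c − 0.767 − 27.8)×3266
The z_c×3266 term appears on both sides and cancels. Collect the known terms of each column as K = Σ(ρt)_known − 3266 × (depth of known layers): K_A = 83404 − 3266×29 = −11310; K_B = 74559.6 − 3266×(0.767 + 27.8) = −18740.222.
Balance: K_A − x×(3266 − 914.2) = K_B, so x = (K_A − K_B)/(3266 − 914.2) = 7430.22/2351.8 = 3.16 km.

3.16 km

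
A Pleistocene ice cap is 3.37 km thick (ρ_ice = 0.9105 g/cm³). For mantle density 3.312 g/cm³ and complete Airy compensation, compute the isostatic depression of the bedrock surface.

0.926 km

Isostatic balance requires: the ice load ρ_ice t is balanced by mantle displaced below, ρ_m s.
s = t ρ_ice / ρ_m = 3.37 km × 0.9105/3.312 = 0.926 km.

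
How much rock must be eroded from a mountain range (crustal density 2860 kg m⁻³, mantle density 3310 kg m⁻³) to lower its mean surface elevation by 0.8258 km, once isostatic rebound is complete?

6.07 km

Net drop Δ = e − u = e − e ρ_c/ρ_m = e (ρ_m − ρ_c)/ρ_m.
e = Δ ρ_m/(ρ_m − ρ_c) = 0.8258 km × 3310/450 = 6.07 km.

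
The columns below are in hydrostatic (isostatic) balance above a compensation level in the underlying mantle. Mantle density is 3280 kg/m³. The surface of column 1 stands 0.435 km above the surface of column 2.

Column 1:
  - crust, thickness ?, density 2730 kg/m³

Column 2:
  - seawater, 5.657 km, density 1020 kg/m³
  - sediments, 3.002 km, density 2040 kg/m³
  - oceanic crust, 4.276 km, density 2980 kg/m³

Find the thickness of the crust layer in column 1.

Take the compensation level at the base of the deeper column (depth z_c below the surface of column 1) and equate Σ ρ_i t_i down to z_c; mantle fills any gap and the z_c terms cancel.
Column 1: x×2730 + (z_c − 0 − x)×3280
Column 2: 0.435×0 + 5.657×1020 + 3.002×2040 + 4.276×2980 + (z_c − 0.435 − 12.935)×3280
The z_c×3280 term appears on both sides and cancels. Collect the known terms of each column as K = Σ(ρt)_known − 3280 × (depth of known layers): K_1 = 0 − 3280×0 = 0; K_2 = 24636.7 − 3280×(0.435 + 12.935) = −19216.9.
Balance: K_1 − x×(3280 − 2730) = K_2, so x = (K_1 − K_2)/(3280 − 2730) = 19216.9/550 = 34.9 km.

34.9 km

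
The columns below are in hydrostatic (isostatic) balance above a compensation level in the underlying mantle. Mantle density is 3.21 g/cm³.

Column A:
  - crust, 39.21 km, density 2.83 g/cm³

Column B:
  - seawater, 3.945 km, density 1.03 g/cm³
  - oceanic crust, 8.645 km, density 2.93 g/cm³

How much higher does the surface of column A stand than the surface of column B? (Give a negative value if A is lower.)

For any compensation level in the mantle, the mantle terms cancel and isostasy reduces to e = (Σt_A − Σt_B) − (Σ(ρt)_A − Σ(ρt)_B) / ρ_m.
Σt_A = 39.21 km; Σt_B = 12.59 km; Σ(ρt)_A = 110.9643; Σ(ρt)_B = 29.3932 (in km·g/cm³).
e = (39.21 − 12.59) − (110.9643 − 29.3932) / 3.21 = 1.21 km.

1.21 km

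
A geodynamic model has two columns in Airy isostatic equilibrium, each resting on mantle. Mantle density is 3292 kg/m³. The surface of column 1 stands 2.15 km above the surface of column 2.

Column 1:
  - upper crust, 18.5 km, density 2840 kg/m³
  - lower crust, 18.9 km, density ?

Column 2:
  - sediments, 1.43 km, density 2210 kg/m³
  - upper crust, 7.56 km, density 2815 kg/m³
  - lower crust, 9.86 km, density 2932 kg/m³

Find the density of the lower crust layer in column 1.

2900 kg/m³

Take the compensation level at the base of the deeper column (depth z_c below the surface of column 1) and equate Σ ρ_i t_i down to z_c; mantle fills any gap and the z_c terms cancel.
Column 1: 18.5×2840 + 18.9×ρ + (z_c − 37.4)×3292
Column 2: 2.15×0 + 1.43×2210 + 7.56×2815 + 9.86×2932 + (z_c − 2.15 − 18.85)×3292
The z_c×3292 term appears on both sides and cancels. Collect the known terms of each column as K = Σ(ρt)_known − 3292 × (depth of known layers): K_1 = 52540 − 3292×37.4 = −70580.8; K_2 = 53351.22 − 3292×(2.15 + 18.85) = −15780.78.
Balance: K_1 + 18.9×ρ = K_2, so ρ = (K_2 − K_1)/18.9 = 54800/18.9 = 2900 kg/m³.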